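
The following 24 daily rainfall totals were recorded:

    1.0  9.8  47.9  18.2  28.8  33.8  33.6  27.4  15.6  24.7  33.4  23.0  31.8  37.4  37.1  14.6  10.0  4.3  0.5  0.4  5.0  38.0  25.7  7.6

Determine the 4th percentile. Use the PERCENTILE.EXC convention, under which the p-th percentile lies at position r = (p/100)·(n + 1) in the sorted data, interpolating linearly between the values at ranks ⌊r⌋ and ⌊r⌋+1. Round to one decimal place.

0.4

Sorted: 0.4, 0.5, 1.0, 4.3, 5.0, 7.6, 9.8, 10.0, 14.6, 15.6, 18.2, 23.0, 24.7, 25.7, 27.4, 28.8, 31.8, 33.4, 33.6, 33.8, 37.1, 37.4, 38.0, 47.9.
n = 24.
r = (4/100)·(24 + 1) = 1.
r is an integer, so P4 is the value at rank 1: 0.4.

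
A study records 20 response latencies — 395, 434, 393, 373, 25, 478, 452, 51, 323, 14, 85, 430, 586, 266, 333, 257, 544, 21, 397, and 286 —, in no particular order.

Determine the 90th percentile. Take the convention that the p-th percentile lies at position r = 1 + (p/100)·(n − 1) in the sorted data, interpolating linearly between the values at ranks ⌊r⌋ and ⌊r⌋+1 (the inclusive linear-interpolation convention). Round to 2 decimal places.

Sorted: 14, 21, 25, 51, 85, 257, 266, 286, 323, 333, 373, 393, 395, 397, 430, 434, 452, 478, 544, 586.
n = 20.
r = 1 + (90/100)·(20 − 1) = 1 + 17.1 = 18.1.
Rank 18 is 478 and rank 19 is 544.
Interpolate: 478 + 0.1·(544 − 478) = 478 + 0.1·66 = 484.6.

484.60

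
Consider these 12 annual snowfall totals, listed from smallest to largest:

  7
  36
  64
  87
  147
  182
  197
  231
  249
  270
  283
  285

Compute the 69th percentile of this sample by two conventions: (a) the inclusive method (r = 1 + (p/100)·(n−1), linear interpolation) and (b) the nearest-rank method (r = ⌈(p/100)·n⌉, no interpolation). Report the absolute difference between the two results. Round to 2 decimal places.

n = 12.
(a) r = 8.59; between ranks 8 (231) and 9 (249): 241.62.
(b) the nearest-rank method: rank 9 → 249.
|241.62 − 249| = 7.38.

7.38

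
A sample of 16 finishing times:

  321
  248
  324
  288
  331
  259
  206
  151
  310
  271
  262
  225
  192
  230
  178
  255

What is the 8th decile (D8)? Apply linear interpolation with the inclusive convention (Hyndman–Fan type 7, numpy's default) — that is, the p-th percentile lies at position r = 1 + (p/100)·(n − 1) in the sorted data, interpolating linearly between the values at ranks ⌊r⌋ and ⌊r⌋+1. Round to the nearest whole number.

310

Sorted: 151, 178, 192, 206, 225, 230, 248, 255, 259, 262, 271, 288, 310, 321, 324, 331.
n = 16.
r = 1 + (80/100)·(16 − 1) = 1 + 12 = 13.
r is an integer, so P80 is the value at rank 13: 310.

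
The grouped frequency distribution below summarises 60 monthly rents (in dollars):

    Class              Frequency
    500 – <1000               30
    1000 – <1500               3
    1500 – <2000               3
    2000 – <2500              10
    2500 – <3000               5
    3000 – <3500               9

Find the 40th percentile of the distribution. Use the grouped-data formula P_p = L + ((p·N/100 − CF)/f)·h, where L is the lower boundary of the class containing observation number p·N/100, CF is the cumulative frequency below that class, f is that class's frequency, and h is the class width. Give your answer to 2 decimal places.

N = 60; target position k = 40/100 · 60 = 24.
Cumulative frequencies: 30, 33, 36, 46, 51, 60.
Observation 24 falls in the class 500 – <1000.
L = 500, CF = 0, f = 30, h = 500.
P40 = 500 + ((24 − 0)/30)·500 = 500 + 400 = 900.

900.00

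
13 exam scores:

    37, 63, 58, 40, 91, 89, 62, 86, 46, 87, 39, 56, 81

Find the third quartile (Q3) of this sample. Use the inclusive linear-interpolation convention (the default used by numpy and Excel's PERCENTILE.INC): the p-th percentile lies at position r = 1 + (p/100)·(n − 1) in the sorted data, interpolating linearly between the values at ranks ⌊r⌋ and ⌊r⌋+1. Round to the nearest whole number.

Sorted: 37, 39, 40, 46, 56, 58, 62, 63, 81, 86, 87, 89, 91.
n = 13.
r = 1 + (75/100)·(13 − 1) = 1 + 9 = 10.
r is an integer, so P75 is the value at rank 10: 86.

86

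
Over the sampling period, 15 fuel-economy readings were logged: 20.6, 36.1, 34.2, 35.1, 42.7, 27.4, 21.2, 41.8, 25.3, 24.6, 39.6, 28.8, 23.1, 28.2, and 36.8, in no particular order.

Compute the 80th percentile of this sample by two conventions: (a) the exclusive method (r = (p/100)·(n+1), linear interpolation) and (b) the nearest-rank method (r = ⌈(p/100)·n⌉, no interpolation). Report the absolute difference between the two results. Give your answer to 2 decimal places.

2.24

Sorted: 20.6, 21.2, 23.1, 24.6, 25.3, 27.4, 28.2, 28.8, 34.2, 35.1, 36.1, 36.8, 39.6, 41.8, 42.7.
n = 15.
(a) r = 12.8; between ranks 12 (36.8) and 13 (39.6): 39.04.
(b) the nearest-rank method: rank 12 → 36.8.
|39.04 − 36.8| = 2.24.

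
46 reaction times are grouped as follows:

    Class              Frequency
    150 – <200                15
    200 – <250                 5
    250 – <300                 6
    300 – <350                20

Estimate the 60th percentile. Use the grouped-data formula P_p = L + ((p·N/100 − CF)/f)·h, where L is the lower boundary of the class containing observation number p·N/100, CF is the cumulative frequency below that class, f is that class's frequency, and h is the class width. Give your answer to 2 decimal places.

304.00

N = 46; target position k = 60/100 · 46 = 27.6.
Cumulative frequencies: 15, 20, 26, 46.
Observation 27.6 falls in the class 300 – <350.
L = 300, CF = 26, f = 20, h = 50.
P60 = 300 + ((27.6 − 26)/20)·50 = 300 + 4 = 304.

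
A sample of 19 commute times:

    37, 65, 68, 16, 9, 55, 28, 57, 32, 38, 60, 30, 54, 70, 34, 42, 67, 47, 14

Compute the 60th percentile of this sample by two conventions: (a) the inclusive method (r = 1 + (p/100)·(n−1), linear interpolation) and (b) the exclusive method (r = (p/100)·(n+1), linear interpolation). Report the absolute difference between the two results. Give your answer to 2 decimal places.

Sorted: 9, 14, 16, 28, 30, 32, 34, 37, 38, 42, 47, 54, 55, 57, 60, 65, 67, 68, 70.
n = 19.
(a) r = 11.8; between ranks 11 (47) and 12 (54): 52.6.
(b) r = 12 → value at rank 12 = 54.
|52.6 − 54| = 1.4.

1.40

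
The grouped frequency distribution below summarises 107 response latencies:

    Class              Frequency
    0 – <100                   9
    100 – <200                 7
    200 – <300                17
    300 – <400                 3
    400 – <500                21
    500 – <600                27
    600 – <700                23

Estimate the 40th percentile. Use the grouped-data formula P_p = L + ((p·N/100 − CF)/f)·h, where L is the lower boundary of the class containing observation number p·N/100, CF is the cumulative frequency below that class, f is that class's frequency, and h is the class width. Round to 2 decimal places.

432.38

N = 107; target position k = 40/100 · 107 = 42.8.
Cumulative frequencies: 9, 16, 33, 36, 57, 84, 107.
Observation 42.8 falls in the class 400 – <500.
L = 400, CF = 36, f = 21, h = 100.
P40 = 400 + ((42.8 − 36)/21)·100 = 400 + 32.381 = 432.381.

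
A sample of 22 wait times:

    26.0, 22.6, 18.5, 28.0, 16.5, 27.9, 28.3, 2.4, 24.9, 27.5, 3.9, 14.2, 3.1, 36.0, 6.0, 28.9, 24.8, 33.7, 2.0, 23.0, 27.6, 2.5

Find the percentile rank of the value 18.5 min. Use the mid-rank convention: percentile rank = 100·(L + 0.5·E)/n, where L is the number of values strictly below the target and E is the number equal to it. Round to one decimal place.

38.6

Sorted: 2.0, 2.4, 2.5, 3.1, 3.9, 6.0, 14.2, 16.5, 18.5, 22.6, 23.0, 24.8, 24.9, 26.0, 27.5, 27.6, 27.9, 28.0, 28.3, 28.9, 33.7, 36.0.
Count below 18.5: L = 8; count equal: E = 1; n = 22.
Percentile rank = 100·(8 + 0.5·1)/22 = 100·8.5/22 = 38.64.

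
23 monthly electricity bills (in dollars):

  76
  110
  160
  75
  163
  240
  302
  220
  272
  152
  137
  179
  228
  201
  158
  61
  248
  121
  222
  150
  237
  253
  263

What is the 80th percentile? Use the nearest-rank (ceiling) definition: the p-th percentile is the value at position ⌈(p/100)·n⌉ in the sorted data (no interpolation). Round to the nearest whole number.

248

Sorted: 61, 75, 76, 110, 121, 137, 150, 152, 158, 160, 163, 179, 201, 220, 222, 228, 237, 240, 248, 253, 263, 272, 302.
n = 23.
Position = ⌈80/100 · 23⌉ = ⌈18.4⌉ = 19.
The value at rank 19 is 248.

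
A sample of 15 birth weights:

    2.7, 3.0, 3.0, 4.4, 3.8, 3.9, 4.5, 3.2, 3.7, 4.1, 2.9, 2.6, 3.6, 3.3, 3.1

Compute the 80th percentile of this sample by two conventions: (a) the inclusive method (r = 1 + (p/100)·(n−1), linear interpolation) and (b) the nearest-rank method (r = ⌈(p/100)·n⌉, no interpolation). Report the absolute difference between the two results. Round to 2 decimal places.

Sorted: 2.6, 2.7, 2.9, 3.0, 3.0, 3.1, 3.2, 3.3, 3.6, 3.7, 3.8, 3.9, 4.1, 4.4, 4.5.
n = 15.
(a) r = 12.2; between ranks 12 (3.9) and 13 (4.1): 3.94.
(b) the nearest-rank method: rank 12 → 3.9.
|3.94 − 3.9| = 0.04.

0.04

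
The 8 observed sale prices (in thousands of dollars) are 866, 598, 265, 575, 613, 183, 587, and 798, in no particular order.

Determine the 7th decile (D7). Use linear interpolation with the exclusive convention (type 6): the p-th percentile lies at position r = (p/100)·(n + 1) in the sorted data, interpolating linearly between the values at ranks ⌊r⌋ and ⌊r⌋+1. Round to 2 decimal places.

668.50

Sorted: 183, 265, 575, 587, 598, 613, 798, 866.
n = 8.
r = (70/100)·(8 + 1) = 6.3.
Rank 6 is 613 and rank 7 is 798.
Interpolate: 613 + 0.3·(798 − 613) = 613 + 0.3·185 = 668.5.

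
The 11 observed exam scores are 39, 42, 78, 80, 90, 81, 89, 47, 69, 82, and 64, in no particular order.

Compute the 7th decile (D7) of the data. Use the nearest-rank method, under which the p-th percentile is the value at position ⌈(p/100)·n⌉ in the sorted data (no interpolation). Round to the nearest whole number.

81

Sorted: 39, 42, 47, 64, 69, 78, 80, 81, 82, 89, 90.
n = 11.
Position = ⌈70/100 · 11⌉ = ⌈7.7⌉ = 8.
The value at rank 8 is 81.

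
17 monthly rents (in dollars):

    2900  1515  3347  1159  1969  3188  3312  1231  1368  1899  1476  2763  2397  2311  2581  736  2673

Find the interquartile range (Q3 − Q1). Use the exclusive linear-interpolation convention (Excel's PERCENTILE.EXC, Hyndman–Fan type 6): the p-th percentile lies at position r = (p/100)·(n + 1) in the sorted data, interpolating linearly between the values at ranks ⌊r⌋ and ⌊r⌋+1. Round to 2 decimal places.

1409.50

Sorted: 736, 1159, 1231, 1368, 1476, 1515, 1899, 1969, 2311, 2397, 2581, 2673, 2763, 2900, 3188, 3312, 3347.
n = 17.
P25: r = 4.5; ranks 4–5 are 1368, 1476; interpolating gives 1422.
P75: r = 13.5; ranks 13–14 are 2763, 2900; interpolating gives 2831.5.
Difference: 2831.5 − 1422 = 1409.5.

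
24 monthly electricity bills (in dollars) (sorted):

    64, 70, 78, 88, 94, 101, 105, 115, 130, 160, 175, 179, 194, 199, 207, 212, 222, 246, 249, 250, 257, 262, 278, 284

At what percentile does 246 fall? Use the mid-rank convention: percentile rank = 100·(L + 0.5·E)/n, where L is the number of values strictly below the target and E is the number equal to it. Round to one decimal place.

72.9

Count below 246: L = 17; count equal: E = 1; n = 24.
Percentile rank = 100·(17 + 0.5·1)/24 = 100·17.5/24 = 72.92.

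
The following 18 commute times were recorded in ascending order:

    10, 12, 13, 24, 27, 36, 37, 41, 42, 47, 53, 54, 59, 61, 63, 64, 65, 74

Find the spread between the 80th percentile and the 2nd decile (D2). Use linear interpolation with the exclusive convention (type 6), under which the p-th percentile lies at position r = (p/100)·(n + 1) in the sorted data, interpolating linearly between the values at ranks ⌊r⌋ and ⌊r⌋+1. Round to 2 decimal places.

41.40

n = 18.
P20: r = 3.8; ranks 3–4 are 13, 24; interpolating gives 21.8.
P80: r = 15.2; ranks 15–16 are 63, 64; interpolating gives 63.2.
Difference: 63.2 − 21.8 = 41.4.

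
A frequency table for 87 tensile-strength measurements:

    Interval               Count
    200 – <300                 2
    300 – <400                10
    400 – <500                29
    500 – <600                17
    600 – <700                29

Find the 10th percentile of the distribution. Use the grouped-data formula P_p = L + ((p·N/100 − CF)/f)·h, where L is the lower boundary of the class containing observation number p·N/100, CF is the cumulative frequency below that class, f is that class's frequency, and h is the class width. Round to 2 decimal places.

N = 87; target position k = 10/100 · 87 = 8.7.
Cumulative frequencies: 2, 12, 41, 58, 87.
Observation 8.7 falls in the class 300 – <400.
L = 300, CF = 2, f = 10, h = 100.
P10 = 300 + ((8.7 − 2)/10)·100 = 300 + 67 = 367.

367.00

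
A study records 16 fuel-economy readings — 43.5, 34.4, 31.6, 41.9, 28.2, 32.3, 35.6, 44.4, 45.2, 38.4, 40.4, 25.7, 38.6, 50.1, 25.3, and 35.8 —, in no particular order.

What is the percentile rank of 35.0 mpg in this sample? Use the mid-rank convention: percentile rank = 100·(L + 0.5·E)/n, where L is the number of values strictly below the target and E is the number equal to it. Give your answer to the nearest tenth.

Sorted: 25.3, 25.7, 28.2, 31.6, 32.3, 34.4, 35.6, 35.8, 38.4, 38.6, 40.4, 41.9, 43.5, 44.4, 45.2, 50.1.
Count below 35.0: L = 6; count equal: E = 0; n = 16.
Percentile rank = 100·(6 + 0.5·0)/16 = 100·6/16 = 37.5.

37.5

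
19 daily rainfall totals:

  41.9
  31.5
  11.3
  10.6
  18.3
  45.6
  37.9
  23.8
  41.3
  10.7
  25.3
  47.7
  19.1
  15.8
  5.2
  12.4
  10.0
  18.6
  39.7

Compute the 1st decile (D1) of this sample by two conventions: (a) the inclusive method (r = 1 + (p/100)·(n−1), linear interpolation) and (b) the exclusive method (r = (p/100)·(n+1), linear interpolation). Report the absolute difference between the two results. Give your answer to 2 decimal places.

Sorted: 5.2, 10.0, 10.6, 10.7, 11.3, 12.4, 15.8, 18.3, 18.6, 19.1, 23.8, 25.3, 31.5, 37.9, 39.7, 41.3, 41.9, 45.6, 47.7.
n = 19.
(a) r = 2.8; between ranks 2 (10.0) and 3 (10.6): 10.48.
(b) r = 2 → value at rank 2 = 10.
|10.48 − 10| = 0.48.

0.48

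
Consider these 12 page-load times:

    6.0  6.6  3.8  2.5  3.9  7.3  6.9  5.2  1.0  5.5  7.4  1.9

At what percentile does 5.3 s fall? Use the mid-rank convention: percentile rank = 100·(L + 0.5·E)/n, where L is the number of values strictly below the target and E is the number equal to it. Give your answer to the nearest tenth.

50.0

Sorted: 1.0, 1.9, 2.5, 3.8, 3.9, 5.2, 5.5, 6.0, 6.6, 6.9, 7.3, 7.4.
Count below 5.3: L = 6; count equal: E = 0; n = 12.
Percentile rank = 100·(6 + 0.5·0)/12 = 100·6/12 = 50.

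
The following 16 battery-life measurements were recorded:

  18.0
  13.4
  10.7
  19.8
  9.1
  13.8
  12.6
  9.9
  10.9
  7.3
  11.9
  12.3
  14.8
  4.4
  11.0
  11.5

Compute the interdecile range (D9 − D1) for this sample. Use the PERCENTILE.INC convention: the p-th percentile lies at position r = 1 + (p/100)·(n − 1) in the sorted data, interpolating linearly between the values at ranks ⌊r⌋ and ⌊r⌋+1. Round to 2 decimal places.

8.20

Sorted: 4.4, 7.3, 9.1, 9.9, 10.7, 10.9, 11.0, 11.5, 11.9, 12.3, 12.6, 13.4, 13.8, 14.8, 18.0, 19.8.
n = 16.
P10: r = 2.5; ranks 2–3 are 7.3, 9.1; interpolating gives 8.2.
P90: r = 14.5; ranks 14–15 are 14.8, 18.0; interpolating gives 16.4.
Difference: 16.4 − 8.2 = 8.2.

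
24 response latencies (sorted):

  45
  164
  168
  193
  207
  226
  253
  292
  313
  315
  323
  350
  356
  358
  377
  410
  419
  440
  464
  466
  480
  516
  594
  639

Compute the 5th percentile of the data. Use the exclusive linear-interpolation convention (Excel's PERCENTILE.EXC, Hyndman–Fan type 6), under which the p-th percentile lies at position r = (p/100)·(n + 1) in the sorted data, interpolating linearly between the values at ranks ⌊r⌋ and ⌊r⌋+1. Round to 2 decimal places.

74.75

n = 24.
r = (5/100)·(24 + 1) = 1.25.
Rank 1 is 45 and rank 2 is 164.
Interpolate: 45 + 0.25·(164 − 45) = 45 + 0.25·119 = 74.75.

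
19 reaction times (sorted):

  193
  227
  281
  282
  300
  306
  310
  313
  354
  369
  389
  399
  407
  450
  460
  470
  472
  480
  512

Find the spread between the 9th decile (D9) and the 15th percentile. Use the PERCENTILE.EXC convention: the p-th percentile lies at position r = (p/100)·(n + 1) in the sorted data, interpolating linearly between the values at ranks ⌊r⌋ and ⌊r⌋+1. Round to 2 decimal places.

n = 19.
P15: r = 3 (integer) → 281.
P90: r = 18 (integer) → 480.
Difference: 480 − 281 = 199.

199.00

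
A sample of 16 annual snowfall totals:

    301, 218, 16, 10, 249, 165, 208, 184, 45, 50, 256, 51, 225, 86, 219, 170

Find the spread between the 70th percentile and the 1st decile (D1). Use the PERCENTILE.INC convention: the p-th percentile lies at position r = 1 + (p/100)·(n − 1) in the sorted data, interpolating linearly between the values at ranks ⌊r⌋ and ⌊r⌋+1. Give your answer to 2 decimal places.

Sorted: 10, 16, 45, 50, 51, 86, 165, 170, 184, 208, 218, 219, 225, 249, 256, 301.
n = 16.
P10: r = 2.5; ranks 2–3 are 16, 45; interpolating gives 30.5.
P70: r = 11.5; ranks 11–12 are 218, 219; interpolating gives 218.5.
Difference: 218.5 − 30.5 = 188.

188.00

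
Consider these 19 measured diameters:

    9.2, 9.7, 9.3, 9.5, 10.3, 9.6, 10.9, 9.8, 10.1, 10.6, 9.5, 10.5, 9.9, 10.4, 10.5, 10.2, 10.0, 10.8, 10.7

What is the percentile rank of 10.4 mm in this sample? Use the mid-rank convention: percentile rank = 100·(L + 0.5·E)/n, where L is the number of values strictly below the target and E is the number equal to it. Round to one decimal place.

Sorted: 9.2, 9.3, 9.5, 9.5, 9.6, 9.7, 9.8, 9.9, 10.0, 10.1, 10.2, 10.3, 10.4, 10.5, 10.5, 10.6, 10.7, 10.8, 10.9.
Count below 10.4: L = 12; count equal: E = 1; n = 19.
Percentile rank = 100·(12 + 0.5·1)/19 = 100·12.5/19 = 65.79.

65.8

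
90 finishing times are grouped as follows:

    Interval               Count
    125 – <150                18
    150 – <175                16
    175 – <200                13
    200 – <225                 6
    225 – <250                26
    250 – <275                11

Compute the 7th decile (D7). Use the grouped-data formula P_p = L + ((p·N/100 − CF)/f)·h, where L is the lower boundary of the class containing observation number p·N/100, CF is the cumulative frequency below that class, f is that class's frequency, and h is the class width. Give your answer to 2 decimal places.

234.62

N = 90; target position k = 70/100 · 90 = 63.
Cumulative frequencies: 18, 34, 47, 53, 79, 90.
Observation 63 falls in the class 225 – <250.
L = 225, CF = 53, f = 26, h = 25.
P70 = 225 + ((63 − 53)/26)·25 = 225 + 9.61538 = 234.615.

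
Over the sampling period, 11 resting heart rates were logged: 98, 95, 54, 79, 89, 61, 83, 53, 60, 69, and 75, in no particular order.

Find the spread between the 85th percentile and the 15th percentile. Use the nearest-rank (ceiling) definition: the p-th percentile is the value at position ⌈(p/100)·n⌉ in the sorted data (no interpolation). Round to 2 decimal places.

41.00

Sorted: 53, 54, 60, 61, 69, 75, 79, 83, 89, 95, 98.
n = 11.
P15: rank ⌈15/100·11⌉ = 2 → 54.
P85: rank ⌈85/100·11⌉ = 10 → 95.
Difference: 95 − 54 = 41.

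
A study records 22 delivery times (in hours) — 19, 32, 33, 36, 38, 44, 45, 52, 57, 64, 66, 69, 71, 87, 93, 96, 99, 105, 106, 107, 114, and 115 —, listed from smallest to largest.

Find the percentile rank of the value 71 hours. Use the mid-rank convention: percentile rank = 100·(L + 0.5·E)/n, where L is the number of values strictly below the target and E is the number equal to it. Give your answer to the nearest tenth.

Count below 71: L = 12; count equal: E = 1; n = 22.
Percentile rank = 100·(12 + 0.5·1)/22 = 100·12.5/22 = 56.82.

56.8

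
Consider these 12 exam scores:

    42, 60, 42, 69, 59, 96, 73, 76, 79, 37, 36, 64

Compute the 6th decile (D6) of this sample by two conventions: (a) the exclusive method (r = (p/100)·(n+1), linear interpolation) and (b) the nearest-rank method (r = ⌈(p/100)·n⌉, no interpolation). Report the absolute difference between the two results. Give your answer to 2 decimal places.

Sorted: 36, 37, 42, 42, 59, 60, 64, 69, 73, 76, 79, 96.
n = 12.
(a) r = 7.8; between ranks 7 (64) and 8 (69): 68.
(b) the nearest-rank method: rank 8 → 69.
|68 − 69| = 1.

1.00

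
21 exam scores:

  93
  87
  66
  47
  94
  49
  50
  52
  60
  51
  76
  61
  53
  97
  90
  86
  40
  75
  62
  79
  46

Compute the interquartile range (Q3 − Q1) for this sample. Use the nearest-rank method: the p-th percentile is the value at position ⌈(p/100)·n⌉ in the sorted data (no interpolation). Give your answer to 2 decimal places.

35.00

Sorted: 40, 46, 47, 49, 50, 51, 52, 53, 60, 61, 62, 66, 75, 76, 79, 86, 87, 90, 93, 94, 97.
n = 21.
P25: rank ⌈25/100·21⌉ = 6 → 51.
P75: rank ⌈75/100·21⌉ = 16 → 86.
Difference: 86 − 51 = 35.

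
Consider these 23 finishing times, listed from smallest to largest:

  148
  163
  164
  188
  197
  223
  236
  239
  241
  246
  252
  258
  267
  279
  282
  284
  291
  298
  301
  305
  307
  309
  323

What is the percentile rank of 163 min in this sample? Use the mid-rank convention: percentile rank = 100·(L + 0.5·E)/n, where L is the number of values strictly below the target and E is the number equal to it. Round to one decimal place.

Count below 163: L = 1; count equal: E = 1; n = 23.
Percentile rank = 100·(1 + 0.5·1)/23 = 100·1.5/23 = 6.522.

6.5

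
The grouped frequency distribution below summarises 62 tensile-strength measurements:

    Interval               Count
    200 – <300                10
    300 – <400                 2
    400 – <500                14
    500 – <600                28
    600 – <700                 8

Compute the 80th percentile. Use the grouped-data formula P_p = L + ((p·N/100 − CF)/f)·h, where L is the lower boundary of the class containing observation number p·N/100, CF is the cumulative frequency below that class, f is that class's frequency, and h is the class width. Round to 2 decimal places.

N = 62; target position k = 80/100 · 62 = 49.6.
Cumulative frequencies: 10, 12, 26, 54, 62.
Observation 49.6 falls in the class 500 – <600.
L = 500, CF = 26, f = 28, h = 100.
P80 = 500 + ((49.6 − 26)/28)·100 = 500 + 84.2857 = 584.286.

584.29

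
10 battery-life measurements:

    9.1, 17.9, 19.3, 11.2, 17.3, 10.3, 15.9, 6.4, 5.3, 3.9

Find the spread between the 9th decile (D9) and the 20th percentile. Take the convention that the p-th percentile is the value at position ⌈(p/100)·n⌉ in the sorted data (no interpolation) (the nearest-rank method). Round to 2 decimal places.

Sorted: 3.9, 5.3, 6.4, 9.1, 10.3, 11.2, 15.9, 17.3, 17.9, 19.3.
n = 10.
P20: rank ⌈20/100·10⌉ = 2 → 5.3.
P90: rank ⌈90/100·10⌉ = 9 → 17.9.
Difference: 17.9 − 5.3 = 12.6.

12.60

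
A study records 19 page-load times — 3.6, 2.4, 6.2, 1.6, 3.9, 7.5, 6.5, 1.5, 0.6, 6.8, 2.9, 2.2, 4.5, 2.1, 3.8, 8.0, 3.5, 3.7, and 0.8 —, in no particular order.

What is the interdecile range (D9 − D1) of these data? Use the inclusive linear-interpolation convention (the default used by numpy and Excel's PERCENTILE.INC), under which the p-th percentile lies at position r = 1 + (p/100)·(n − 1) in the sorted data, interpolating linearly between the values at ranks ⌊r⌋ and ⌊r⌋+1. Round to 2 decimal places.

Sorted: 0.6, 0.8, 1.5, 1.6, 2.1, 2.2, 2.4, 2.9, 3.5, 3.6, 3.7, 3.8, 3.9, 4.5, 6.2, 6.5, 6.8, 7.5, 8.0.
n = 19.
P10: r = 2.8; ranks 2–3 are 0.8, 1.5; interpolating gives 1.36.
P90: r = 17.2; ranks 17–18 are 6.8, 7.5; interpolating gives 6.94.
Difference: 6.94 − 1.36 = 5.58.

5.58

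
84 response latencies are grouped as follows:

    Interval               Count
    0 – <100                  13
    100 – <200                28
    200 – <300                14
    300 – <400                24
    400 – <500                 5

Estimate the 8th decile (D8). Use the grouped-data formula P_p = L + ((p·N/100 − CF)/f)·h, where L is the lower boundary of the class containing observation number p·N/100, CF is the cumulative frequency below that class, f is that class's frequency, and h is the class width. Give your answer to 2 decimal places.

350.83

N = 84; target position k = 80/100 · 84 = 67.2.
Cumulative frequencies: 13, 41, 55, 79, 84.
Observation 67.2 falls in the class 300 – <400.
L = 300, CF = 55, f = 24, h = 100.
P80 = 300 + ((67.2 − 55)/24)·100 = 300 + 50.8333 = 350.833.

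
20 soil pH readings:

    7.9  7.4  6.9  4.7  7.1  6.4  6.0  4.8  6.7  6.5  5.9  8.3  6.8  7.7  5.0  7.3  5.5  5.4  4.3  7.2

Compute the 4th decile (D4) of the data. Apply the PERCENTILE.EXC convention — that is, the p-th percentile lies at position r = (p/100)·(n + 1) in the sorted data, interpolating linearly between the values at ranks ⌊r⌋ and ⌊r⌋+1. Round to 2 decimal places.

Sorted: 4.3, 4.7, 4.8, 5.0, 5.4, 5.5, 5.9, 6.0, 6.4, 6.5, 6.7, 6.8, 6.9, 7.1, 7.2, 7.3, 7.4, 7.7, 7.9, 8.3.
n = 20.
r = (40/100)·(20 + 1) = 8.4.
Rank 8 is 6.0 and rank 9 is 6.4.
Interpolate: 6.0 + 0.4·(6.4 − 6.0) = 6.0 + 0.4·0.4 = 6.16.

6.16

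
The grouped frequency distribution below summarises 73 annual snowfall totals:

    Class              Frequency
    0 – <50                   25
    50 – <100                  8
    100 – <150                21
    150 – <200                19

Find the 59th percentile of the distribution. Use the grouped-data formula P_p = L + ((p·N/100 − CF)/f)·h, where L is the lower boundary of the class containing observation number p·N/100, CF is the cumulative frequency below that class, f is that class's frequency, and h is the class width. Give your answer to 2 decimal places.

123.98

N = 73; target position k = 59/100 · 73 = 43.07.
Cumulative frequencies: 25, 33, 54, 73.
Observation 43.07 falls in the class 100 – <150.
L = 100, CF = 33, f = 21, h = 50.
P59 = 100 + ((43.07 − 33)/21)·50 = 100 + 23.9762 = 123.976.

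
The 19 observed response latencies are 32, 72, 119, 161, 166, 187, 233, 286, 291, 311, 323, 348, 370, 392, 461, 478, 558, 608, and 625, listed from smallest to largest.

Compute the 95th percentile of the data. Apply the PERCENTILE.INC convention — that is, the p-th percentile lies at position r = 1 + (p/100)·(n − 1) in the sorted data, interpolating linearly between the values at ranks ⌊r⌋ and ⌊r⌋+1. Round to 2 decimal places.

609.70

n = 19.
r = 1 + (95/100)·(19 − 1) = 1 + 17.1 = 18.1.
Rank 18 is 608 and rank 19 is 625.
Interpolate: 608 + 0.1·(625 − 608) = 608 + 0.1·17 = 609.7.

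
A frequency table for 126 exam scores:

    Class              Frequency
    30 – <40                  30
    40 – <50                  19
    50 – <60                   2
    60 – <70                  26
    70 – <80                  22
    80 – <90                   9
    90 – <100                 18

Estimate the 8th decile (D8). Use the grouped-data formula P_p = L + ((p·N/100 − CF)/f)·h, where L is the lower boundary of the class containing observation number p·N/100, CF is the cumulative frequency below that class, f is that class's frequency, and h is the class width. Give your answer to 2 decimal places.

N = 126; target position k = 80/100 · 126 = 100.8.
Cumulative frequencies: 30, 49, 51, 77, 99, 108, 126.
Observation 100.8 falls in the class 80 – <90.
L = 80, CF = 99, f = 9, h = 10.
P80 = 80 + ((100.8 − 99)/9)·10 = 80 + 2 = 82.

82.00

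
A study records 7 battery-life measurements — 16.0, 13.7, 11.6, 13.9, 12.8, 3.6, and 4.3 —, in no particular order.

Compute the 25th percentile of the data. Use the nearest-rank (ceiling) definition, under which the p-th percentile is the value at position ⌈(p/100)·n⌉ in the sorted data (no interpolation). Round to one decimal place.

4.3

Sorted: 3.6, 4.3, 11.6, 12.8, 13.7, 13.9, 16.0.
n = 7.
Position = ⌈25/100 · 7⌉ = ⌈1.75⌉ = 2.
The value at rank 2 is 4.3.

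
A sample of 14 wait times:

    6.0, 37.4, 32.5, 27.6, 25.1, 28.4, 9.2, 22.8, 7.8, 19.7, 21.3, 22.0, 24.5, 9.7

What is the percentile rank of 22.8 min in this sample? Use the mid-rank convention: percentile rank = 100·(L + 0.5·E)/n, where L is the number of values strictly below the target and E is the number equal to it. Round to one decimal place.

53.6

Sorted: 6.0, 7.8, 9.2, 9.7, 19.7, 21.3, 22.0, 22.8, 24.5, 25.1, 27.6, 28.4, 32.5, 37.4.
Count below 22.8: L = 7; count equal: E = 1; n = 14.
Percentile rank = 100·(7 + 0.5·1)/14 = 100·7.5/14 = 53.57.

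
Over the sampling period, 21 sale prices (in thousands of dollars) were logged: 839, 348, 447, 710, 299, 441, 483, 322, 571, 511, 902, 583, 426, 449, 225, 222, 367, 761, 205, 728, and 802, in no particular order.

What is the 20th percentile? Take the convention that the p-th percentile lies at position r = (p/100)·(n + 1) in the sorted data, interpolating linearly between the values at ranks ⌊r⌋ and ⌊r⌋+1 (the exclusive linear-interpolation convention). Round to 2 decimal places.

Sorted: 205, 222, 225, 299, 322, 348, 367, 426, 441, 447, 449, 483, 511, 571, 583, 710, 728, 761, 802, 839, 902.
n = 21.
r = (20/100)·(21 + 1) = 4.4.
Rank 4 is 299 and rank 5 is 322.
Interpolate: 299 + 0.4·(322 − 299) = 299 + 0.4·23 = 308.2.

308.20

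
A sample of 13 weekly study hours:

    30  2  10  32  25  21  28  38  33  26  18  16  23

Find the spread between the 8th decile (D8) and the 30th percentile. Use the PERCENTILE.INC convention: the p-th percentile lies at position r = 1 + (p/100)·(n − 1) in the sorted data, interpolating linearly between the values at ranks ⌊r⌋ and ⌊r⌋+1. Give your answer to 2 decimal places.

Sorted: 2, 10, 16, 18, 21, 23, 25, 26, 28, 30, 32, 33, 38.
n = 13.
P30: r = 4.6; ranks 4–5 are 18, 21; interpolating gives 19.8.
P80: r = 10.6; ranks 10–11 are 30, 32; interpolating gives 31.2.
Difference: 31.2 − 19.8 = 11.4.

11.40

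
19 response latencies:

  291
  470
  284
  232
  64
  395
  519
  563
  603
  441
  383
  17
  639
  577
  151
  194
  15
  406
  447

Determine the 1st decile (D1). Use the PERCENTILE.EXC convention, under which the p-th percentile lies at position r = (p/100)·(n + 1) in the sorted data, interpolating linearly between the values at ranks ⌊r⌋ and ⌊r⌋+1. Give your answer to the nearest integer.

Sorted: 15, 17, 64, 151, 194, 232, 284, 291, 383, 395, 406, 441, 447, 470, 519, 563, 577, 603, 639.
n = 19.
r = (10/100)·(19 + 1) = 2.
r is an integer, so P10 is the value at rank 2: 17.

17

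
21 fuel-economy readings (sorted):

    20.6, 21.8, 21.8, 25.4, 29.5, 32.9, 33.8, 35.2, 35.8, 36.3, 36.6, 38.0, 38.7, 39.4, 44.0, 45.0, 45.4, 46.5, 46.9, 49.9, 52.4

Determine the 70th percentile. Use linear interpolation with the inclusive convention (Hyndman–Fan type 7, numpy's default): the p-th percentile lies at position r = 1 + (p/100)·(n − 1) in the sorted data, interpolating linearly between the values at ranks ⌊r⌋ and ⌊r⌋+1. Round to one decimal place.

44.0

n = 21.
r = 1 + (70/100)·(21 − 1) = 1 + 14 = 15.
r is an integer, so P70 is the value at rank 15: 44.0.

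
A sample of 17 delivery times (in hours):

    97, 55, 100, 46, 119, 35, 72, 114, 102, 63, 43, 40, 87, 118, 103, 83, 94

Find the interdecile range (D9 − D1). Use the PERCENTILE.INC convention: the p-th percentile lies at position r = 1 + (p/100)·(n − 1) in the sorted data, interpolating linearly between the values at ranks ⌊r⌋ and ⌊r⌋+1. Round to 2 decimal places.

Sorted: 35, 40, 43, 46, 55, 63, 72, 83, 87, 94, 97, 100, 102, 103, 114, 118, 119.
n = 17.
P10: r = 2.6; ranks 2–3 are 40, 43; interpolating gives 41.8.
P90: r = 15.4; ranks 15–16 are 114, 118; interpolating gives 115.6.
Difference: 115.6 − 41.8 = 73.8.

73.80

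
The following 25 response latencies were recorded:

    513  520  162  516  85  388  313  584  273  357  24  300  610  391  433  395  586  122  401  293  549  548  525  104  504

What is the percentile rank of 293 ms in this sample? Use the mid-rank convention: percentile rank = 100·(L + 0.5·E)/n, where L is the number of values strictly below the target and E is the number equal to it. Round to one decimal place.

26.0

Sorted: 24, 85, 104, 122, 162, 273, 293, 300, 313, 357, 388, 391, 395, 401, 433, 504, 513, 516, 520, 525, 548, 549, 584, 586, 610.
Count below 293: L = 6; count equal: E = 1; n = 25.
Percentile rank = 100·(6 + 0.5·1)/25 = 100·6.5/25 = 26.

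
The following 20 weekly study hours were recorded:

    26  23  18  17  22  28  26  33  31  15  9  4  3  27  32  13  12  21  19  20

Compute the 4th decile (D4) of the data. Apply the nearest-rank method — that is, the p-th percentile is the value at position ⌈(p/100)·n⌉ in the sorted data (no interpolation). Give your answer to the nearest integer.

18

Sorted: 3, 4, 9, 12, 13, 15, 17, 18, 19, 20, 21, 22, 23, 26, 26, 27, 28, 31, 32, 33.
n = 20.
Position = ⌈40/100 · 20⌉ = ⌈8⌉ = 8.
The value at rank 8 is 18.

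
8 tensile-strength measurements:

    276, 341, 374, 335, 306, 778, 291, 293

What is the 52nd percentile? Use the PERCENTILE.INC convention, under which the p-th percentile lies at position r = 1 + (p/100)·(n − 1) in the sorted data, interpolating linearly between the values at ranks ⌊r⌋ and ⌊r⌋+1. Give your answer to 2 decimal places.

Sorted: 276, 291, 293, 306, 335, 341, 374, 778.
n = 8.
r = 1 + (52/100)·(8 − 1) = 1 + 3.64 = 4.64.
Rank 4 is 306 and rank 5 is 335.
Interpolate: 306 + 0.64·(335 − 306) = 306 + 0.64·29 = 324.56.

324.56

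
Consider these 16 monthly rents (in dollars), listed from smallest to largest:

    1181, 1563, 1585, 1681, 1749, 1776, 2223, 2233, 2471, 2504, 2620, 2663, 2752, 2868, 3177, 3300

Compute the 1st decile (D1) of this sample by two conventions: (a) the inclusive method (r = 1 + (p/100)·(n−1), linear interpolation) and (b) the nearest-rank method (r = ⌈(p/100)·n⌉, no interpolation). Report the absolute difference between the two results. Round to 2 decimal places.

n = 16.
(a) r = 2.5; between ranks 2 (1563) and 3 (1585): 1574.
(b) the nearest-rank method: rank 2 → 1563.
|1574 − 1563| = 11.

11.00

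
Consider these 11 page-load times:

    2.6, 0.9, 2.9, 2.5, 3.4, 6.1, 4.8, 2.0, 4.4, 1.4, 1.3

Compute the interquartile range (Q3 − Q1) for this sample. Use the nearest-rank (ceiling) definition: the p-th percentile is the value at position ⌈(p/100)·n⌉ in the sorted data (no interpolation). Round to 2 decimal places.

Sorted: 0.9, 1.3, 1.4, 2.0, 2.5, 2.6, 2.9, 3.4, 4.4, 4.8, 6.1.
n = 11.
P25: rank ⌈25/100·11⌉ = 3 → 1.4.
P75: rank ⌈75/100·11⌉ = 9 → 4.4.
Difference: 4.4 − 1.4 = 3.

3.00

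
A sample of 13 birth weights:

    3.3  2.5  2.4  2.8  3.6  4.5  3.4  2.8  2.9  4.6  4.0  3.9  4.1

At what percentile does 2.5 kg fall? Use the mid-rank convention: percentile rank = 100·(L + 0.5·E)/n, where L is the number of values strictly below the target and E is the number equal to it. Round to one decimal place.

11.5

Sorted: 2.4, 2.5, 2.8, 2.8, 2.9, 3.3, 3.4, 3.6, 3.9, 4.0, 4.1, 4.5, 4.6.
Count below 2.5: L = 1; count equal: E = 1; n = 13.
Percentile rank = 100·(1 + 0.5·1)/13 = 100·1.5/13 = 11.54.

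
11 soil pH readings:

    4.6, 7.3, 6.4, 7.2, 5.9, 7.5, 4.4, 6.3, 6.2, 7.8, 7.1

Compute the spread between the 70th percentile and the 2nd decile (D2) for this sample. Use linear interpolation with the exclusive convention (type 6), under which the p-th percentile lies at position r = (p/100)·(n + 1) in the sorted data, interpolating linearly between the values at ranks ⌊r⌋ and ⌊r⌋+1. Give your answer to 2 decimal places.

Sorted: 4.4, 4.6, 5.9, 6.2, 6.3, 6.4, 7.1, 7.2, 7.3, 7.5, 7.8.
n = 11.
P20: r = 2.4; ranks 2–3 are 4.6, 5.9; interpolating gives 5.12.
P70: r = 8.4; ranks 8–9 are 7.2, 7.3; interpolating gives 7.24.
Difference: 7.24 − 5.12 = 2.12.

2.12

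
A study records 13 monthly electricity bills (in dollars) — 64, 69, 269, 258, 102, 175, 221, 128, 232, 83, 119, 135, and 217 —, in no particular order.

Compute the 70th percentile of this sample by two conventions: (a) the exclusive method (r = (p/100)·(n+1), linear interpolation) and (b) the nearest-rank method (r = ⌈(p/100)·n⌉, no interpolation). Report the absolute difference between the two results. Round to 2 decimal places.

0.80

Sorted: 64, 69, 83, 102, 119, 128, 135, 175, 217, 221, 232, 258, 269.
n = 13.
(a) r = 9.8; between ranks 9 (217) and 10 (221): 220.2.
(b) the nearest-rank method: rank 10 → 221.
|220.2 − 221| = 0.8.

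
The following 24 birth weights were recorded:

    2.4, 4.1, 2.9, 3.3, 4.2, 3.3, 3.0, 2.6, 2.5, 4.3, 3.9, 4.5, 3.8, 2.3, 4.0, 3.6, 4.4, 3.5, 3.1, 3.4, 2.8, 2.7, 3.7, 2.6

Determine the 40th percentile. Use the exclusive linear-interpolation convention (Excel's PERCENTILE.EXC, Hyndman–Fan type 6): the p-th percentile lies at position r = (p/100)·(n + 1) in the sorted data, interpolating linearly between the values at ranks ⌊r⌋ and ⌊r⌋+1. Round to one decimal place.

Sorted: 2.3, 2.4, 2.5, 2.6, 2.6, 2.7, 2.8, 2.9, 3.0, 3.1, 3.3, 3.3, 3.4, 3.5, 3.6, 3.7, 3.8, 3.9, 4.0, 4.1, 4.2, 4.3, 4.4, 4.5.
n = 24.
r = (40/100)·(24 + 1) = 10.
r is an integer, so P40 is the value at rank 10: 3.1.

3.1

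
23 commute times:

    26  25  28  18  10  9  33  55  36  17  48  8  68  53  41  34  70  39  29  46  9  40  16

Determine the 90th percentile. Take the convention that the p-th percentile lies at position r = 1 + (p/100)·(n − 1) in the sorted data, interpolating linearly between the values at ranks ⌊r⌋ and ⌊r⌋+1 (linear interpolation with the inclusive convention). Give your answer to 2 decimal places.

Sorted: 8, 9, 9, 10, 16, 17, 18, 25, 26, 28, 29, 33, 34, 36, 39, 40, 41, 46, 48, 53, 55, 68, 70.
n = 23.
r = 1 + (90/100)·(23 − 1) = 1 + 19.8 = 20.8.
Rank 20 is 53 and rank 21 is 55.
Interpolate: 53 + 0.8·(55 − 53) = 53 + 0.8·2 = 54.6.

54.60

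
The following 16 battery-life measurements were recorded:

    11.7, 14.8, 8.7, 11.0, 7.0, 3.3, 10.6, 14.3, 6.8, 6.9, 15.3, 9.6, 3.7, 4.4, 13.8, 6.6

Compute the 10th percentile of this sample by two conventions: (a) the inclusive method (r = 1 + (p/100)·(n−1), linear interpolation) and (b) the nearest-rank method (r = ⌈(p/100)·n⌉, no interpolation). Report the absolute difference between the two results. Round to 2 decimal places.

0.35

Sorted: 3.3, 3.7, 4.4, 6.6, 6.8, 6.9, 7.0, 8.7, 9.6, 10.6, 11.0, 11.7, 13.8, 14.3, 14.8, 15.3.
n = 16.
(a) r = 2.5; between ranks 2 (3.7) and 3 (4.4): 4.05.
(b) the nearest-rank method: rank 2 → 3.7.
|4.05 − 3.7| = 0.35.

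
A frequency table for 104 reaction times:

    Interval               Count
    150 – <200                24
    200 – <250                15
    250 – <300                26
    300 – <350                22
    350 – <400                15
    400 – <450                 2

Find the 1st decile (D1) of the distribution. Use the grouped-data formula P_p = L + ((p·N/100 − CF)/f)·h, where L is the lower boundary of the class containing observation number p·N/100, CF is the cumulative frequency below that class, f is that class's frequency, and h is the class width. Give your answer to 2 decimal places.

N = 104; target position k = 10/100 · 104 = 10.4.
Cumulative frequencies: 24, 39, 65, 87, 102, 104.
Observation 10.4 falls in the class 150 – <200.
L = 150, CF = 0, f = 24, h = 50.
P10 = 150 + ((10.4 − 0)/24)·50 = 150 + 21.6667 = 171.667.

171.67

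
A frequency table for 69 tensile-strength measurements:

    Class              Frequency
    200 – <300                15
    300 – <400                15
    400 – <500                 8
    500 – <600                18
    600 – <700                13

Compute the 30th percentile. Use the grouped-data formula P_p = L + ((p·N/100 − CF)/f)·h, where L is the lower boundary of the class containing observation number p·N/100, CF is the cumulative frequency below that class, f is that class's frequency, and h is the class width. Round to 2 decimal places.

338.00

N = 69; target position k = 30/100 · 69 = 20.7.
Cumulative frequencies: 15, 30, 38, 56, 69.
Observation 20.7 falls in the class 300 – <400.
L = 300, CF = 15, f = 15, h = 100.
P30 = 300 + ((20.7 − 15)/15)·100 = 300 + 38 = 338.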